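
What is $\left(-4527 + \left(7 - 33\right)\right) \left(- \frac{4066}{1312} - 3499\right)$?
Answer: $\frac{10459957481}{656} \approx 1.5945 \cdot 10^{7}$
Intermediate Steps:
$\left(-4527 + \left(7 - 33\right)\right) \left(- \frac{4066}{1312} - 3499\right) = \left(-4527 + \left(7 - 33\right)\right) \left(\left(-4066\right) \frac{1}{1312} - 3499\right) = \left(-4527 - 26\right) \left(- \frac{2033}{656} - 3499\right) = \left(-4553\right) \left(- \frac{2297377}{656}\right) = \frac{10459957481}{656}$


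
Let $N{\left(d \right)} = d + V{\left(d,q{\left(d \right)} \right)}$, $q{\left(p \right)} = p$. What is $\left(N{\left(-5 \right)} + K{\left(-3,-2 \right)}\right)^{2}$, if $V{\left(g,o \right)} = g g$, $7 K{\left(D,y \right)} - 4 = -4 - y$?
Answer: $\frac{20164}{49} \approx 411.51$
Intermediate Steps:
$K{\left(D,y \right)} = - \frac{y}{7}$ ($K{\left(D,y \right)} = \frac{4}{7} + \frac{-4 - y}{7} = \frac{4}{7} - \left(\frac{4}{7} + \frac{y}{7}\right) = - \frac{y}{7}$)
$V{\left(g,o \right)} = g^{2}$
$N{\left(d \right)} = d + d^{2}$
$\left(N{\left(-5 \right)} + K{\left(-3,-2 \right)}\right)^{2} = \left(- 5 \left(1 - 5\right) - - \frac{2}{7}\right)^{2} = \left(\left(-5\right) \left(-4\right) + \frac{2}{7}\right)^{2} = \left(20 + \frac{2}{7}\right)^{2} = \left(\frac{142}{7}\right)^{2} = \frac{20164}{49}$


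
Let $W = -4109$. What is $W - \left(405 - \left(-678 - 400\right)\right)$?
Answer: $-5592$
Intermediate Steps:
$W - \left(405 - \left(-678 - 400\right)\right) = -4109 - \left(405 - \left(-678 - 400\right)\right) = -4109 - \left(405 - -1078\right) = -4109 - \left(405 + 1078\right) = -4109 - 1483 = -5592$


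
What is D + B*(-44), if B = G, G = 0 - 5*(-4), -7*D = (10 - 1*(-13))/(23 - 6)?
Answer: -104743/119 ≈ -880.19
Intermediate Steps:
D = -23/119 (D = -(10 - 1*(-13))/(7*(23 - 6)) = -(10 + 13)/(7*17) = -23/(7*17) = -1/7*23/17 = -23/119 ≈ -0.19328)
G = 20 (G = 0 + 20 = 20)
B = 20
D + B*(-44) = -23/119 + 20*(-44) = -23/119 - 880 = -104743/119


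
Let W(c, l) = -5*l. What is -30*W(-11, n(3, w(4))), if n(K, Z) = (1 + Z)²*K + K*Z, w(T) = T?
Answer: 13050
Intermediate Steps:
n(K, Z) = K*Z + K*(1 + Z)² (n(K, Z) = K*(1 + Z)² + K*Z = K*Z + K*(1 + Z)²)
-30*W(-11, n(3, w(4))) = -(-150)*3*(4 + (1 + 4)²) = -(-150)*3*(4 + 5²) = -(-150)*3*(4 + 25) = -(-150)*3*29 = -(-150)*87 = -30*(-435) = 13050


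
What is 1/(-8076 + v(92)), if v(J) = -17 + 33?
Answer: -1/8060 ≈ -0.00012407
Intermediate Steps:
v(J) = 16
1/(-8076 + v(92)) = 1/(-8076 + 16) = 1/(-8060) = -1/8060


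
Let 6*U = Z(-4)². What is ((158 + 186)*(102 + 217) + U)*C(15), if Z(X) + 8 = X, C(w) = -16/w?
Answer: -351232/3 ≈ -1.1708e+5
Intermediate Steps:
Z(X) = -8 + X
U = 24 (U = (-8 - 4)²/6 = (⅙)*(-12)² = (⅙)*144 = 24)
((158 + 186)*(102 + 217) + U)*C(15) = ((158 + 186)*(102 + 217) + 24)*(-16/15) = (344*319 + 24)*(-16*1/15) = (109736 + 24)*(-16/15) = 109760*(-16/15) = -351232/3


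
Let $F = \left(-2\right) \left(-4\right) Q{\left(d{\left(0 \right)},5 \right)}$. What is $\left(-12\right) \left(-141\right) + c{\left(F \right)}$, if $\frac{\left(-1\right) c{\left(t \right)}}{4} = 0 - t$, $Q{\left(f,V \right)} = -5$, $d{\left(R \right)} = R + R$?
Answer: $1532$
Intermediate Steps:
$d{\left(R \right)} = 2 R$
$F = -40$ ($F = \left(-2\right) \left(-4\right) \left(-5\right) = 8 \left(-5\right) = -40$)
$c{\left(t \right)} = 4 t$ ($c{\left(t \right)} = - 4 \left(0 - t\right) = - 4 \left(- t\right) = 4 t$)
$\left(-12\right) \left(-141\right) + c{\left(F \right)} = \left(-12\right) \left(-141\right) + 4 \left(-40\right) = 1692 - 160 = 1532$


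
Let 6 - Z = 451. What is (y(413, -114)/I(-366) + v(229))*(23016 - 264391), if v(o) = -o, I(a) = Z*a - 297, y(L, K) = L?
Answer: 8986102565500/162573 ≈ 5.5274e+7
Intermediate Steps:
Z = -445 (Z = 6 - 1*451 = 6 - 451 = -445)
I(a) = -297 - 445*a (I(a) = -445*a - 297 = -297 - 445*a)
(y(413, -114)/I(-366) + v(229))*(23016 - 264391) = (413/(-297 - 445*(-366)) - 1*229)*(23016 - 264391) = (413/(-297 + 162870) - 229)*(-241375) = (413/162573 - 229)*(-241375) = -37228804/162573*(-241375) = 8986102565500/162573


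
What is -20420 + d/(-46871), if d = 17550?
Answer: -957123370/46871 ≈ -20420.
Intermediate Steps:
-20420 + d/(-46871) = -20420 + 17550/(-46871) = -20420 + 17550*(-1/46871) = -20420 - 17550/46871 = -957123370/46871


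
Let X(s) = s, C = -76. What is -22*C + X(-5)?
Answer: 1667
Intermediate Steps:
-22*C + X(-5) = -22*(-76) - 5 = 1672 - 5 = 1667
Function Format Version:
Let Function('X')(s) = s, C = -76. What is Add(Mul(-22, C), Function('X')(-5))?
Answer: 1667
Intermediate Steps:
Add(Mul(-22, C), Function('X')(-5)) = Add(Mul(-22, -76), -5) = Add(1672, -5) = 1667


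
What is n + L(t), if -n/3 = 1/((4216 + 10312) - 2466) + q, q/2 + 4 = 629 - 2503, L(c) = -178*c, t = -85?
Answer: 318412673/12062 ≈ 26398.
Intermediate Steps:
q = -3756 (q = -8 + 2*(629 - 2503) = -8 + 2*(-1874) = -8 - 3748 = -3756)
n = 135914613/12062 (n = -3*(1/((4216 + 10312) - 2466) - 3756) = -3*(1/(14528 - 2466) - 3756) = -3*(1/12062 - 3756) = -3*(-45304871/12062) = 135914613/12062 ≈ 11268.)
n + L(t) = 135914613/12062 - 178*(-85) = 135914613/12062 + 15130 = 318412673/12062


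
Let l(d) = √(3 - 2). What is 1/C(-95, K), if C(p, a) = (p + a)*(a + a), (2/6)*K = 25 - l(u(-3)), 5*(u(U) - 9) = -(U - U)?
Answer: -1/3312 ≈ -0.00030193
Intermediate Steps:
u(U) = 9 (u(U) = 9 + (-(U - U))/5 = 9 + (-1*0)/5 = 9 + (⅕)*0 = 9 + 0 = 9)
l(d) = 1 (l(d) = √1 = 1)
K = 72 (K = 3*(25 - 1*1) = 3*(25 - 1) = 3*24 = 72)
C(p, a) = 2*a*(a + p) (C(p, a) = (a + p)*(2*a) = 2*a*(a + p))
1/C(-95, K) = 1/(2*72*(72 - 95)) = 1/(2*72*(-23)) = 1/(-3312) = -1/3312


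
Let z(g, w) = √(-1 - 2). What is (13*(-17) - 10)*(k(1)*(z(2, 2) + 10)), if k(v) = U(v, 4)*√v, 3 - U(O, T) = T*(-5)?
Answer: -53130 - 5313*I*√3 ≈ -53130.0 - 9202.4*I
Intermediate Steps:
U(O, T) = 3 + 5*T (U(O, T) = 3 - T*(-5) = 3 - (-5)*T = 3 + 5*T)
k(v) = 23*√v (k(v) = (3 + 5*4)*√v = (3 + 20)*√v = 23*√v)
z(g, w) = I*√3 (z(g, w) = √(-3) = I*√3)
(13*(-17) - 10)*(k(1)*(z(2, 2) + 10)) = (13*(-17) - 10)*((23*√1)*(I*√3 + 10)) = (-221 - 10)*((23*1)*(10 + I*√3)) = -5313*(10 + I*√3) = -231*(230 + 23*I*√3) = -53130 - 5313*I*√3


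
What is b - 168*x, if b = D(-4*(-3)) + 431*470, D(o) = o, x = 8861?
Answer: -1286066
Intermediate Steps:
b = 202582 (b = -4*(-3) + 431*470 = 12 + 202570 = 202582)
b - 168*x = 202582 - 168*8861 = 202582 - 1488648 = -1286066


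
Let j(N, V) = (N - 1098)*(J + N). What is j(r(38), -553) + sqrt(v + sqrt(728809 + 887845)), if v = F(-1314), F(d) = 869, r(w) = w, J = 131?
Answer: -179140 + sqrt(869 + 13*sqrt(9566)) ≈ -1.7909e+5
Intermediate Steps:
v = 869
j(N, V) = (-1098 + N)*(131 + N) (j(N, V) = (N - 1098)*(131 + N) = (-1098 + N)*(131 + N))
j(r(38), -553) + sqrt(v + sqrt(728809 + 887845)) = (-143838 + 38**2 - 967*38) + sqrt(869 + sqrt(728809 + 887845)) = (-143838 + 1444 - 36746) + sqrt(869 + sqrt(1616654)) = -179140 + sqrt(869 + 13*sqrt(9566))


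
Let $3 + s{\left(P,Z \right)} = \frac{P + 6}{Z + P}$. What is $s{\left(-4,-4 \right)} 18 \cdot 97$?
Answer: $- \frac{11349}{2} \approx -5674.5$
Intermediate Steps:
$s{\left(P,Z \right)} = -3 + \frac{6 + P}{P + Z}$ ($s{\left(P,Z \right)} = -3 + \frac{P + 6}{Z + P} = -3 + \frac{6 + P}{P + Z}$)
$s{\left(-4,-4 \right)} 18 \cdot 97 = \frac{6 - -12 - -8}{-4 - 4} \cdot 18 \cdot 97 = \frac{6 + 12 + 8}{-8} \cdot 18 \cdot 97 = \left(- \frac{1}{8}\right) 26 \cdot 18 \cdot 97 = \left(- \frac{13}{4}\right) 18 \cdot 97 = \left(- \frac{117}{2}\right) 97 = - \frac{11349}{2}$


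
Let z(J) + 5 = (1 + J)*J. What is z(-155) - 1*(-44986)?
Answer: 68851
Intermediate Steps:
z(J) = -5 + J*(1 + J) (z(J) = -5 + (1 + J)*J = -5 + J*(1 + J))
z(-155) - 1*(-44986) = (-5 - 155 + (-155)²) - 1*(-44986) = (-5 - 155 + 24025) + 44986 = 23865 + 44986 = 68851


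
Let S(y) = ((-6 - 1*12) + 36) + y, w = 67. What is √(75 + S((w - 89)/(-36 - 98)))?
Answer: √418214/67 ≈ 9.6522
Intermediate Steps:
S(y) = 18 + y (S(y) = ((-6 - 12) + 36) + y = (-18 + 36) + y = 18 + y)
√(75 + S((w - 89)/(-36 - 98))) = √(75 + (18 + (67 - 89)/(-36 - 98))) = √(75 + (18 - 22/(-134))) = √(75 + (18 - 22*(-1/134))) = √(75 + (18 + 11/67)) = √(75 + 1217/67) = √(6242/67) = √418214/67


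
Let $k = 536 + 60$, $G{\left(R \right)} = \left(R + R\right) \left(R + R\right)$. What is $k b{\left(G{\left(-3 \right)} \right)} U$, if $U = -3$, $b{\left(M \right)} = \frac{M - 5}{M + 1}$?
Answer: $- \frac{55428}{37} \approx -1498.1$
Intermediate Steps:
$G{\left(R \right)} = 4 R^{2}$ ($G{\left(R \right)} = 2 R 2 R = 4 R^{2}$)
$b{\left(M \right)} = \frac{-5 + M}{1 + M}$
$k = 596$
$k b{\left(G{\left(-3 \right)} \right)} U = 596 \frac{-5 + 4 \left(-3\right)^{2}}{1 + 4 \left(-3\right)^{2}} \left(-3\right) = 596 \frac{-5 + 4 \cdot 9}{1 + 4 \cdot 9} \left(-3\right) = 596 \frac{-5 + 36}{1 + 36} \left(-3\right) = 596 \cdot \frac{1}{37} \cdot 31 \left(-3\right) = 596 \cdot \frac{31}{37} \left(-3\right) = 596 \left(- \frac{93}{37}\right) = - \frac{55428}{37}$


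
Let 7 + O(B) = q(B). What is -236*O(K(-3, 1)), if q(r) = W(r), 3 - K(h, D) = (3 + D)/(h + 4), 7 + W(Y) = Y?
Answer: 3540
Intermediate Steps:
W(Y) = -7 + Y
K(h, D) = 3 - (3 + D)/(4 + h) (K(h, D) = 3 - (3 + D)/(h + 4) = 3 - (3 + D)/(4 + h))
q(r) = -7 + r
O(B) = -14 + B (O(B) = -7 + (-7 + B) = -14 + B)
-236*O(K(-3, 1)) = -236*(-14 + (9 - 1*1 + 3*(-3))/(4 - 3)) = -236*(-14 + (9 - 1 - 9)/1) = -236*(-14 + 1*(-1)) = -236*(-14 - 1) = -236*(-15) = 3540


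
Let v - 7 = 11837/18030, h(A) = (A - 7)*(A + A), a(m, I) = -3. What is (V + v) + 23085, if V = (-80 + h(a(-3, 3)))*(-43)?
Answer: 431866397/18030 ≈ 23953.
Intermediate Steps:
h(A) = 2*A*(-7 + A) (h(A) = (-7 + A)*(2*A) = 2*A*(-7 + A))
v = 138047/18030 (v = 7 + 11837/18030 = 138047/18030 ≈ 7.6565)
V = 860 (V = (-80 + 2*(-3)*(-7 - 3))*(-43) = (-80 + 2*(-3)*(-10))*(-43) = (-80 + 60)*(-43) = -20*(-43) = 860)
(V + v) + 23085 = (860 + 138047/18030) + 23085 = 15643847/18030 + 23085 = 431866397/18030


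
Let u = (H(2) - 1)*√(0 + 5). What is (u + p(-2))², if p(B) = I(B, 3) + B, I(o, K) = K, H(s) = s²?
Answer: 46 + 6*√5 ≈ 59.416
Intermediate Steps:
p(B) = 3 + B
u = 3*√5 (u = (2² - 1)*√(0 + 5) = (4 - 1)*√5 = 3*√5 ≈ 6.7082)
(u + p(-2))² = (3*√5 + (3 - 2))² = (3*√5 + 1)² = (1 + 3*√5)²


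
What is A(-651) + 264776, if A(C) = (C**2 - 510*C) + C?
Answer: 1019936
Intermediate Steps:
A(C) = C**2 - 509*C
A(-651) + 264776 = -651*(-509 - 651) + 264776 = -651*(-1160) + 264776 = 755160 + 264776 = 1019936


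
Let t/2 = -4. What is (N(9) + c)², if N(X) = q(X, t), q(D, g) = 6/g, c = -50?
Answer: 41209/16 ≈ 2575.6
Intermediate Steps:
t = -8 (t = 2*(-4) = -8)
N(X) = -¾ (N(X) = 6/(-8) = 6*(-⅛) = -¾)
(N(9) + c)² = (-¾ - 50)² = (-203/4)² = 41209/16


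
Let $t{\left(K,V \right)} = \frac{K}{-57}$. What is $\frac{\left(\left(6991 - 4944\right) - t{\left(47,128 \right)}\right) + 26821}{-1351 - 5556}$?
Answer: $- \frac{1645523}{393699} \approx -4.1796$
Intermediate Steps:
$t{\left(K,V \right)} = - \frac{K}{57}$ ($t{\left(K,V \right)} = K \left(- \frac{1}{57}\right) = - \frac{K}{57}$)
$\frac{\left(\left(6991 - 4944\right) - t{\left(47,128 \right)}\right) + 26821}{-1351 - 5556} = \frac{\left(\left(6991 - 4944\right) - \left(- \frac{1}{57}\right) 47\right) + 26821}{-1351 - 5556} = \frac{\left(2047 - - \frac{47}{57}\right) + 26821}{-6907} = \left(\left(2047 + \frac{47}{57}\right) + 26821\right) \left(- \frac{1}{6907}\right) = \left(\frac{116726}{57} + 26821\right) \left(- \frac{1}{6907}\right) = \frac{1645523}{57} \left(- \frac{1}{6907}\right) = - \frac{1645523}{393699}$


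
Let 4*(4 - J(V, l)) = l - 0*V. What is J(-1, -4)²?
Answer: 25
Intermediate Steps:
J(V, l) = 4 - l/4 (J(V, l) = 4 - (l - 0*V)/4 = 4 - (l - 1*0)/4 = 4 - (l + 0)/4 = 4 - l/4)
J(-1, -4)² = (4 - ¼*(-4))² = (4 + 1)² = 5² = 25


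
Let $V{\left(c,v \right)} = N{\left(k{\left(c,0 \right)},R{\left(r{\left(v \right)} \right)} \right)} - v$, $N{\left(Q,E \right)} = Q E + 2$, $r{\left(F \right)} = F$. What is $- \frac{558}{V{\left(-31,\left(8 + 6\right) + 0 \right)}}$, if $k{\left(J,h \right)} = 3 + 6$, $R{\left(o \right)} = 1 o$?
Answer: $- \frac{93}{19} \approx -4.8947$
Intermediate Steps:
$R{\left(o \right)} = o$
$k{\left(J,h \right)} = 9$
$N{\left(Q,E \right)} = 2 + E Q$ ($N{\left(Q,E \right)} = E Q + 2 = 2 + E Q$)
$V{\left(c,v \right)} = 2 + 8 v$ ($V{\left(c,v \right)} = \left(2 + v 9\right) - v = \left(2 + 9 v\right) - v = 2 + 8 v$)
$- \frac{558}{V{\left(-31,\left(8 + 6\right) + 0 \right)}} = - \frac{558}{2 + 8 \left(\left(8 + 6\right) + 0\right)} = - \frac{558}{2 + 8 \left(14 + 0\right)} = - \frac{558}{2 + 8 \cdot 14} = - \frac{558}{2 + 112} = - \frac{558}{114} = \left(-558\right) \frac{1}{114} = - \frac{93}{19}$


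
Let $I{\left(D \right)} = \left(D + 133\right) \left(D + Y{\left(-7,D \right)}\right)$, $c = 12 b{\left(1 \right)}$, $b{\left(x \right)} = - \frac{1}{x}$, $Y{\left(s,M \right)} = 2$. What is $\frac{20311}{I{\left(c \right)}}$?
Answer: $- \frac{20311}{1210} \approx -16.786$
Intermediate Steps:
$c = -12$ ($c = 12 \left(- 1^{-1}\right) = 12 \left(\left(-1\right) 1\right) = 12 \left(-1\right) = -12$)
$I{\left(D \right)} = \left(2 + D\right) \left(133 + D\right)$ ($I{\left(D \right)} = \left(D + 133\right) \left(D + 2\right) = \left(133 + D\right) \left(2 + D\right) = \left(2 + D\right) \left(133 + D\right)$)
$\frac{20311}{I{\left(c \right)}} = \frac{20311}{266 + \left(-12\right)^{2} + 135 \left(-12\right)} = \frac{20311}{266 + 144 - 1620} = \frac{20311}{-1210} = 20311 \left(- \frac{1}{1210}\right) = - \frac{20311}{1210}$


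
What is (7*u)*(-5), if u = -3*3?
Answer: 315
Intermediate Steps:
u = -9
(7*u)*(-5) = (7*(-9))*(-5) = -63*(-5) = 315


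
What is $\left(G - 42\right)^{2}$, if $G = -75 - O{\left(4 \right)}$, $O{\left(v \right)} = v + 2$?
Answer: $15129$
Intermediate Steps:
$O{\left(v \right)} = 2 + v$
$G = -81$ ($G = -75 - \left(2 + 4\right) = -75 - 6 = -81$)
$\left(G - 42\right)^{2} = \left(-81 - 42\right)^{2} = \left(-123\right)^{2} = 15129$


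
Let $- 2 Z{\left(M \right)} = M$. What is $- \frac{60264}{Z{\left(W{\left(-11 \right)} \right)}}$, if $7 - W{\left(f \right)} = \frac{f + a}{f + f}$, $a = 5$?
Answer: $\frac{662904}{37} \approx 17916.0$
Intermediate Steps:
$W{\left(f \right)} = 7 - \frac{5 + f}{2 f}$ ($W{\left(f \right)} = 7 - \frac{f + 5}{f + f} = 7 - \frac{5 + f}{2 f}$)
$Z{\left(M \right)} = - \frac{M}{2}$
$- \frac{60264}{Z{\left(W{\left(-11 \right)} \right)}} = - \frac{60264}{\left(- \frac{1}{2}\right) \frac{-5 + 13 \left(-11\right)}{2 \left(-11\right)}} = - \frac{60264}{\left(- \frac{1}{2}\right) \frac{1}{2} \left(- \frac{1}{11}\right) \left(-5 - 143\right)} = - \frac{60264}{\left(- \frac{1}{2}\right) \frac{1}{2} \left(- \frac{1}{11}\right) \left(-148\right)} = - \frac{60264}{\left(- \frac{1}{2}\right) \frac{74}{11}} = - \frac{60264}{- \frac{37}{11}} = \left(-60264\right) \left(- \frac{11}{37}\right) = \frac{662904}{37}$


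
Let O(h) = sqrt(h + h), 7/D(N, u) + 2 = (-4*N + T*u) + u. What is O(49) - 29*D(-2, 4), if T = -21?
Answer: 203/74 + 7*sqrt(2) ≈ 12.643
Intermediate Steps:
D(N, u) = 7/(-2 - 20*u - 4*N) (D(N, u) = 7/(-2 + ((-4*N - 21*u) + u)) = 7/(-2 + ((-21*u - 4*N) + u)) = 7/(-2 + (-20*u - 4*N)) = 7/(-2 - 20*u - 4*N))
O(h) = sqrt(2)*sqrt(h) (O(h) = sqrt(2*h) = sqrt(2)*sqrt(h))
O(49) - 29*D(-2, 4) = sqrt(2)*sqrt(49) - (-203)/(2 + 4*(-2) + 20*4) = sqrt(2)*7 - (-203)/(2 - 8 + 80) = 7*sqrt(2) - (-203)/74 = 7*sqrt(2) - 29*(-7/74) = 7*sqrt(2) + 203/74 = 203/74 + 7*sqrt(2)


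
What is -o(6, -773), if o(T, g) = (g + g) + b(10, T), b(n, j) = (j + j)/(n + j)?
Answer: 6181/4 ≈ 1545.3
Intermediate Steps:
b(n, j) = 2*j/(j + n) (b(n, j) = (2*j)/(j + n) = 2*j/(j + n))
o(T, g) = 2*g + 2*T/(10 + T) (o(T, g) = (g + g) + 2*T/(T + 10) = 2*g + 2*T/(10 + T))
-o(6, -773) = -2*(6 - 773*(10 + 6))/(10 + 6) = -2*(6 - 773*16)/16 = -2*(6 - 12368)/16 = -2*(-12362)/16 = -1*(-6181/4) = 6181/4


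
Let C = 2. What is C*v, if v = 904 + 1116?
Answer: 4040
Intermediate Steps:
v = 2020
C*v = 2*2020 = 4040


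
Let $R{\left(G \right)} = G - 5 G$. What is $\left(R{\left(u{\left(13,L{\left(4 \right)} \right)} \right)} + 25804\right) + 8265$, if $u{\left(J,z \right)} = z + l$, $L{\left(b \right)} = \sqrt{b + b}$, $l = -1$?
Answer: $34073 - 8 \sqrt{2} \approx 34062.0$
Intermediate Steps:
$L{\left(b \right)} = \sqrt{2} \sqrt{b}$ ($L{\left(b \right)} = \sqrt{2 b} = \sqrt{2} \sqrt{b}$)
$u{\left(J,z \right)} = -1 + z$ ($u{\left(J,z \right)} = z - 1 = -1 + z$)
$R{\left(G \right)} = - 4 G$
$\left(R{\left(u{\left(13,L{\left(4 \right)} \right)} \right)} + 25804\right) + 8265 = \left(- 4 \left(-1 + \sqrt{2} \sqrt{4}\right) + 25804\right) + 8265 = \left(- 4 \left(-1 + \sqrt{2} \cdot 2\right) + 25804\right) + 8265 = \left(- 4 \left(-1 + 2 \sqrt{2}\right) + 25804\right) + 8265 = \left(\left(4 - 8 \sqrt{2}\right) + 25804\right) + 8265 = \left(25808 - 8 \sqrt{2}\right) + 8265 = 34073 - 8 \sqrt{2}$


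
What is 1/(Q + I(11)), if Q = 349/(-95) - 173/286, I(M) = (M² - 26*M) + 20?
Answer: -27170/4055899 ≈ -0.0066989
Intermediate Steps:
I(M) = 20 + M² - 26*M
Q = -116249/27170 (Q = 349*(-1/95) - 173*1/286 = -349/95 - 173/286 = -116249/27170 ≈ -4.2786)
1/(Q + I(11)) = 1/(-116249/27170 + (20 + 11² - 26*11)) = 1/(-116249/27170 + (20 + 121 - 286)) = 1/(-116249/27170 - 145) = 1/(-4055899/27170) = -27170/4055899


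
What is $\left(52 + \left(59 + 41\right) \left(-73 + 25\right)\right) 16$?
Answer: $-75968$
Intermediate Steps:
$\left(52 + \left(59 + 41\right) \left(-73 + 25\right)\right) 16 = \left(52 + 100 \left(-48\right)\right) 16 = \left(52 - 4800\right) 16 = \left(-4748\right) 16 = -75968$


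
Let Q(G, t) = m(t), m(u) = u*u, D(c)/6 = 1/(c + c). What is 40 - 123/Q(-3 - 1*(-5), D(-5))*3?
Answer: -985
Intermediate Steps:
D(c) = 3/c (D(c) = 6/(c + c) = 6/((2*c)) = 6*(1/(2*c)) = 3/c)
m(u) = u²
Q(G, t) = t²
40 - 123/Q(-3 - 1*(-5), D(-5))*3 = 40 - 123/((3/(-5))²)*3 = 40 - 123/((3*(-⅕))²)*3 = 40 - 123/((-⅗)²)*3 = 40 - 123/9/25*3 = 40 - 123*25/9*3 = 40 - 1025/3*3 = 40 - 1025 = -985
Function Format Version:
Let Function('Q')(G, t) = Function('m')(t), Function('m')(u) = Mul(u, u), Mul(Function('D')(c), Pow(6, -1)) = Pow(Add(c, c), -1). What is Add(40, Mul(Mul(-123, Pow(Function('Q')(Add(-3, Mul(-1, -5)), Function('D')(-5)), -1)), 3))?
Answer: -985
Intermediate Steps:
Function('D')(c) = Mul(3, Pow(c, -1)) (Function('D')(c) = Mul(6, Pow(Add(c, c), -1)) = Mul(6, Pow(Mul(2, c), -1)) = Mul(6, Mul(Rational(1, 2), Pow(c, -1))) = Mul(3, Pow(c, -1)))
Function('m')(u) = Pow(u, 2)
Function('Q')(G, t) = Pow(t, 2)
Add(40, Mul(Mul(-123, Pow(Function('Q')(Add(-3, Mul(-1, -5)), Function('D')(-5)), -1)), 3)) = Add(40, Mul(Mul(-123, Pow(Pow(Mul(3, Pow(-5, -1)), 2), -1)), 3)) = Add(40, Mul(Mul(-123, Pow(Pow(Mul(3, Rational(-1, 5)), 2), -1)), 3)) = Add(40, Mul(Mul(-123, Pow(Pow(Rational(-3, 5), 2), -1)), 3)) = Add(40, Mul(Mul(-123, Pow(Rational(9, 25), -1)), 3)) = Add(40, Mul(Mul(-123, Rational(25, 9)), 3)) = Add(40, Mul(Rational(-1025, 3), 3)) = Add(40, -1025) = -985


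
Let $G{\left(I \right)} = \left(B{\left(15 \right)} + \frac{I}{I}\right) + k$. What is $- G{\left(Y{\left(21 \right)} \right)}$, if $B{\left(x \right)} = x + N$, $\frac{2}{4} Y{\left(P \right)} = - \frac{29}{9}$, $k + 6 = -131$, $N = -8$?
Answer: $129$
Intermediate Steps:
$k = -137$ ($k = -6 - 131 = -137$)
$Y{\left(P \right)} = - \frac{58}{9}$ ($Y{\left(P \right)} = 2 \left(- \frac{29}{9}\right) = - \frac{58}{9}$)
$B{\left(x \right)} = -8 + x$ ($B{\left(x \right)} = x - 8 = -8 + x$)
$G{\left(I \right)} = -129$ ($G{\left(I \right)} = \left(\left(-8 + 15\right) + \frac{I}{I}\right) - 137 = \left(7 + 1\right) - 137 = 8 - 137 = -129$)
$- G{\left(Y{\left(21 \right)} \right)} = \left(-1\right) \left(-129\right) = 129$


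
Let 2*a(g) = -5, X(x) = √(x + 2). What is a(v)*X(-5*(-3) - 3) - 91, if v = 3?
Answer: -91 - 5*√14/2 ≈ -100.35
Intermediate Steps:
X(x) = √(2 + x)
a(g) = -5/2 (a(g) = (½)*(-5) = -5/2)
a(v)*X(-5*(-3) - 3) - 91 = -5*√(2 + (-5*(-3) - 3))/2 - 91 = -5*√(2 + (15 - 3))/2 - 91 = -5*√(2 + 12)/2 - 91 = -5*√14/2 - 91 = -91 - 5*√14/2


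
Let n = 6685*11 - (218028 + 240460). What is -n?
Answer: 384953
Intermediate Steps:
n = -384953 (n = 73535 - 1*458488 = 73535 - 458488 = -384953)
-n = -1*(-384953) = 384953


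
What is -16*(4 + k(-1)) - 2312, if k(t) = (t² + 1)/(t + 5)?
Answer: -2384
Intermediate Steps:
k(t) = (1 + t²)/(5 + t)
-16*(4 + k(-1)) - 2312 = -16*(4 + (1 + (-1)²)/(5 - 1)) - 2312 = -16*(4 + (1 + 1)/4) - 2312 = -16*(4 + (¼)*2) - 2312 = -16*(4 + ½) - 2312 = -16*9/2 - 2312 = -72 - 2312 = -2384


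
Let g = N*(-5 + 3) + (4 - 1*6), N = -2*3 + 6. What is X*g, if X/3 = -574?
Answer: 3444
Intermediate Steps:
X = -1722 (X = 3*(-574) = -1722)
N = 0 (N = -6 + 6 = 0)
g = -2 (g = 0*(-5 + 3) + (4 - 1*6) = 0*(-2) + (4 - 6) = 0 - 2 = -2)
X*g = -1722*(-2) = 3444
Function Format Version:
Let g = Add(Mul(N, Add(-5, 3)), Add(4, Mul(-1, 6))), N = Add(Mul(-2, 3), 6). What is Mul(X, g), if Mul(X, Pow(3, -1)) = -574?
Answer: 3444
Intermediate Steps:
X = -1722 (X = Mul(3, -574) = -1722)
N = 0 (N = Add(-6, 6) = 0)
g = -2 (g = Add(Mul(0, Add(-5, 3)), Add(4, Mul(-1, 6))) = Add(Mul(0, -2), Add(4, -6)) = Add(0, -2) = -2)
Mul(X, g) = Mul(-1722, -2) = 3444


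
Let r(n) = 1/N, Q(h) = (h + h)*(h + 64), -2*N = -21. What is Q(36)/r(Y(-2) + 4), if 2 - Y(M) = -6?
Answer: 75600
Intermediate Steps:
Y(M) = 8 (Y(M) = 2 - 1*(-6) = 2 + 6 = 8)
N = 21/2 (N = -½*(-21) = 21/2 ≈ 10.500)
Q(h) = 2*h*(64 + h) (Q(h) = (2*h)*(64 + h) = 2*h*(64 + h))
r(n) = 2/21 (r(n) = 1/(21/2) = 2/21)
Q(36)/r(Y(-2) + 4) = (2*36*(64 + 36))/(2/21) = (2*36*100)*(21/2) = 7200*(21/2) = 75600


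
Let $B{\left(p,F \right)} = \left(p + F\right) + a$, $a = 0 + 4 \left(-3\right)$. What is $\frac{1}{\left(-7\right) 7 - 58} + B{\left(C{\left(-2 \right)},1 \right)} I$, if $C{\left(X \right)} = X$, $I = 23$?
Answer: $- \frac{31994}{107} \approx -299.01$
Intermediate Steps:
$a = -12$ ($a = 0 - 12 = -12$)
$B{\left(p,F \right)} = -12 + F + p$ ($B{\left(p,F \right)} = \left(p + F\right) - 12 = \left(F + p\right) - 12 = -12 + F + p$)
$\frac{1}{\left(-7\right) 7 - 58} + B{\left(C{\left(-2 \right)},1 \right)} I = \frac{1}{\left(-7\right) 7 - 58} + \left(-12 + 1 - 2\right) 23 = \frac{1}{-49 - 58} - 299 = \frac{1}{-107} - 299 = - \frac{1}{107} - 299 = - \frac{31994}{107}$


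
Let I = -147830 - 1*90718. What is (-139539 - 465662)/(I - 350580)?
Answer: 605201/589128 ≈ 1.0273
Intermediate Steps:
I = -238548 (I = -147830 - 90718 = -238548)
(-139539 - 465662)/(I - 350580) = (-139539 - 465662)/(-238548 - 350580) = -605201/(-589128) = -605201*(-1/589128) = 605201/589128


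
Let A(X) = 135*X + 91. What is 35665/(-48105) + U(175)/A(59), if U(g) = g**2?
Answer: 237179677/77506776 ≈ 3.0601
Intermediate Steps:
A(X) = 91 + 135*X
35665/(-48105) + U(175)/A(59) = 35665/(-48105) + 175**2/(91 + 135*59) = 35665*(-1/48105) + 30625/(91 + 7965) = -7133/9621 + 30625/8056 = 237179677/77506776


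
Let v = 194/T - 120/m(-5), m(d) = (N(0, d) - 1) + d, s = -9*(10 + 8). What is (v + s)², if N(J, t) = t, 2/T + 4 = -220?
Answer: 57922048900/121 ≈ 4.7869e+8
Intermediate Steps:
T = -1/112 (T = 2/(-4 - 220) = 2/(-224) = 2*(-1/224) = -1/112 ≈ -0.0089286)
s = -162 (s = -9*18 = -162)
m(d) = -1 + 2*d (m(d) = (d - 1) + d = (-1 + d) + d = -1 + 2*d)
v = -238888/11 (v = 194/(-1/112) - 120/(-1 + 2*(-5)) = 194*(-112) - 120/(-1 - 10) = -21728 - 120/(-11) = -21728 - 120*(-1/11) = -21728 + 120/11 = -238888/11 ≈ -21717.)
(v + s)² = (-238888/11 - 162)² = (-240670/11)² = 57922048900/121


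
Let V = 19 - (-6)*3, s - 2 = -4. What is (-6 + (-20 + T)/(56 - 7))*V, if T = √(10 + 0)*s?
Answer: -11618/49 - 74*√10/49 ≈ -241.88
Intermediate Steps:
s = -2 (s = 2 - 4 = -2)
V = 37 (V = 19 - 1*(-18) = 19 + 18 = 37)
T = -2*√10 (T = √(10 + 0)*(-2) = √10*(-2) = -2*√10 ≈ -6.3246)
(-6 + (-20 + T)/(56 - 7))*V = (-6 + (-20 - 2*√10)/(56 - 7))*37 = (-6 + (-20 - 2*√10)/49)*37 = (-6 + (-20 - 2*√10)*(1/49))*37 = (-6 + (-20/49 - 2*√10/49))*37 = (-314/49 - 2*√10/49)*37 = -11618/49 - 74*√10/49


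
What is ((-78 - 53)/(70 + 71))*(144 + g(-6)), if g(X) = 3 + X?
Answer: -131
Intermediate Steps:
((-78 - 53)/(70 + 71))*(144 + g(-6)) = ((-78 - 53)/(70 + 71))*(144 + (3 - 6)) = (-131/141)*(144 - 3) = -131*1/141*141 = -131/141*141 = -131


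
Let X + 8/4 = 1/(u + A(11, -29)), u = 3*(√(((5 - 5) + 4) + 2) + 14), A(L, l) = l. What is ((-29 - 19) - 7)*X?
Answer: 2387/23 + 33*√6/23 ≈ 107.30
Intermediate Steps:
u = 42 + 3*√6 (u = 3*(√((0 + 4) + 2) + 14) = 3*(√(4 + 2) + 14) = 3*(√6 + 14) = 3*(14 + √6) = 42 + 3*√6 ≈ 49.348)
X = -2 + 1/(13 + 3*√6) (X = -2 + 1/((42 + 3*√6) - 29) = -2 + 1/(13 + 3*√6) ≈ -1.9509)
((-29 - 19) - 7)*X = ((-29 - 19) - 7)*(-217/115 - 3*√6/115) = (-48 - 7)*(-217/115 - 3*√6/115) = -55*(-217/115 - 3*√6/115) = 2387/23 + 33*√6/23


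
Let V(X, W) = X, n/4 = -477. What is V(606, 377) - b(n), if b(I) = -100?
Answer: 706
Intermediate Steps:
n = -1908 (n = 4*(-477) = -1908)
V(606, 377) - b(n) = 606 - 1*(-100) = 606 + 100 = 706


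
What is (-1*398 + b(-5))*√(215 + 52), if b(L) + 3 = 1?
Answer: -400*√267 ≈ -6536.1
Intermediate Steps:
b(L) = -2 (b(L) = -3 + 1 = -2)
(-1*398 + b(-5))*√(215 + 52) = (-1*398 - 2)*√(215 + 52) = (-398 - 2)*√267 = -400*√267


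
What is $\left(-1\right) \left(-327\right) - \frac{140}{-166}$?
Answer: $\frac{27211}{83} \approx 327.84$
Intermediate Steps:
$\left(-1\right) \left(-327\right) - \frac{140}{-166} = 327 - - \frac{70}{83} = 327 + \frac{70}{83} = \frac{27211}{83}$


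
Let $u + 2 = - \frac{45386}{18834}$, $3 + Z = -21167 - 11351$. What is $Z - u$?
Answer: $- \frac{306208730}{9417} \approx -32517.0$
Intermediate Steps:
$Z = -32521$ ($Z = -3 - 32518 = -32521$)
$u = - \frac{41527}{9417}$ ($u = -2 - \frac{45386}{18834} = -2 - \frac{22693}{9417} = - \frac{41527}{9417} \approx -4.4098$)
$Z - u = -32521 - - \frac{41527}{9417} = -32521 + \frac{41527}{9417} = - \frac{306208730}{9417}$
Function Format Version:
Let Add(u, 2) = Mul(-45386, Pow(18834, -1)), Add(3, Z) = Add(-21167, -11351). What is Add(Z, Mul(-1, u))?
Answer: Rational(-306208730, 9417) ≈ -32517.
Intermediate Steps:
Z = -32521 (Z = Add(-3, Add(-21167, -11351)) = Add(-3, -32518) = -32521)
u = Rational(-41527, 9417) (u = Add(-2, Mul(-45386, Pow(18834, -1))) = Add(-2, Mul(-45386, Rational(1, 18834))) = Add(-2, Rational(-22693, 9417)) = Rational(-41527, 9417) ≈ -4.4098)
Add(Z, Mul(-1, u)) = Add(-32521, Mul(-1, Rational(-41527, 9417))) = Add(-32521, Rational(41527, 9417)) = Rational(-306208730, 9417)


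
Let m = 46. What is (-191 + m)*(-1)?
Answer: 145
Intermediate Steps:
(-191 + m)*(-1) = (-191 + 46)*(-1) = -145*(-1) = 145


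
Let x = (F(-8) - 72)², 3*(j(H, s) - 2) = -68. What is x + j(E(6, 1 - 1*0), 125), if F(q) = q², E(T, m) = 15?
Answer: 130/3 ≈ 43.333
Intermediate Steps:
j(H, s) = -62/3 (j(H, s) = 2 + (⅓)*(-68) = 2 - 68/3 = -62/3)
x = 64 (x = ((-8)² - 72)² = (64 - 72)² = (-8)² = 64)
x + j(E(6, 1 - 1*0), 125) = 64 - 62/3 = 130/3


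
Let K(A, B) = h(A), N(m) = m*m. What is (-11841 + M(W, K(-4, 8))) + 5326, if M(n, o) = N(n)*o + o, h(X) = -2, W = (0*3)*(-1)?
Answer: -6517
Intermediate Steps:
W = 0 (W = 0*(-1) = 0)
N(m) = m²
K(A, B) = -2
M(n, o) = o + o*n² (M(n, o) = n²*o + o = o*n² + o = o + o*n²)
(-11841 + M(W, K(-4, 8))) + 5326 = (-11841 - 2*(1 + 0²)) + 5326 = (-11841 - 2*(1 + 0)) + 5326 = (-11841 - 2*1) + 5326 = (-11841 - 2) + 5326 = -11843 + 5326 = -6517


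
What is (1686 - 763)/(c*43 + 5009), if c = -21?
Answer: 923/4106 ≈ 0.22479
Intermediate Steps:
(1686 - 763)/(c*43 + 5009) = (1686 - 763)/(-21*43 + 5009) = 923/(-903 + 5009) = 923/4106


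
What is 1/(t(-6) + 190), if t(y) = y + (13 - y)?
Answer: 1/203 ≈ 0.0049261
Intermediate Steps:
t(y) = 13
1/(t(-6) + 190) = 1/(13 + 190) = 1/203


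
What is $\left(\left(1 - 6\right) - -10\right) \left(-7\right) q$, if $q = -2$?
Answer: $70$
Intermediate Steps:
$\left(\left(1 - 6\right) - -10\right) \left(-7\right) q = \left(\left(1 - 6\right) - -10\right) \left(-7\right) \left(-2\right) = \left(\left(1 - 6\right) + 10\right) \left(-7\right) \left(-2\right) = \left(-5 + 10\right) \left(-7\right) \left(-2\right) = 5 \left(-7\right) \left(-2\right) = \left(-35\right) \left(-2\right) = 70$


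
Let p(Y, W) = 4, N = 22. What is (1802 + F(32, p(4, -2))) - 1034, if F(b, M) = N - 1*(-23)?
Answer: 813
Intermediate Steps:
F(b, M) = 45 (F(b, M) = 22 - 1*(-23) = 22 + 23 = 45)
(1802 + F(32, p(4, -2))) - 1034 = (1802 + 45) - 1034 = 1847 - 1034 = 813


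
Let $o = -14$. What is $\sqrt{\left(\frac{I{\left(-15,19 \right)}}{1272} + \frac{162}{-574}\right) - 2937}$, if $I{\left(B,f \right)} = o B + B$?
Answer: $\frac{i \sqrt{10873228781590}}{60844} \approx 54.195 i$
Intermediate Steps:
$I{\left(B,f \right)} = - 13 B$ ($I{\left(B,f \right)} = - 14 B + B = - 13 B$)
$\sqrt{\left(\frac{I{\left(-15,19 \right)}}{1272} + \frac{162}{-574}\right) - 2937} = \sqrt{\left(\frac{\left(-13\right) \left(-15\right)}{1272} + \frac{162}{-574}\right) - 2937} = \sqrt{\left(195 \cdot \frac{1}{1272} + 162 \left(- \frac{1}{574}\right)\right) - 2937} = \sqrt{\left(\frac{65}{424} - \frac{81}{287}\right) - 2937} = \sqrt{- \frac{15689}{121688} - 2937} = \sqrt{- \frac{357413345}{121688}} = \frac{i \sqrt{10873228781590}}{60844}$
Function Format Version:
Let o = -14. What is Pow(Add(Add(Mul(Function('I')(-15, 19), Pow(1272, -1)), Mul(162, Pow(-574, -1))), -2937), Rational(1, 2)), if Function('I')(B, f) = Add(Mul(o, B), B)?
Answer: Mul(Rational(1, 60844), I, Pow(10873228781590, Rational(1, 2))) ≈ Mul(54.195, I)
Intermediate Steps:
Function('I')(B, f) = Mul(-13, B) (Function('I')(B, f) = Add(Mul(-14, B), B) = Mul(-13, B))
Pow(Add(Add(Mul(Function('I')(-15, 19), Pow(1272, -1)), Mul(162, Pow(-574, -1))), -2937), Rational(1, 2)) = Pow(Add(Add(Mul(Mul(-13, -15), Pow(1272, -1)), Mul(162, Pow(-574, -1))), -2937), Rational(1, 2)) = Pow(Add(Add(Mul(195, Rational(1, 1272)), Mul(162, Rational(-1, 574))), -2937), Rational(1, 2)) = Pow(Add(Add(Rational(65, 424), Rational(-81, 287)), -2937), Rational(1, 2)) = Pow(Add(Rational(-15689, 121688), -2937), Rational(1, 2)) = Pow(Rational(-357413345, 121688), Rational(1, 2)) = Mul(Rational(1, 60844), I, Pow(10873228781590, Rational(1, 2)))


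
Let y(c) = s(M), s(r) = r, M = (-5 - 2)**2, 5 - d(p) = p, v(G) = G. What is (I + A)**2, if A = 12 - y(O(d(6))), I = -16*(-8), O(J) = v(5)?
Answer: 8281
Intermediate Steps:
d(p) = 5 - p
M = 49 (M = (-7)**2 = 49)
O(J) = 5
y(c) = 49
I = 128
A = -37 (A = 12 - 1*49 = 12 - 49 = -37)
(I + A)**2 = (128 - 37)**2 = 91**2 = 8281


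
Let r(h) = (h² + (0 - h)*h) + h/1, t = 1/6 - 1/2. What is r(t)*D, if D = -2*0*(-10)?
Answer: 0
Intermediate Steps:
t = -⅓ (t = 1*(⅙) - 1*½ = ⅙ - ½ = -⅓ ≈ -0.33333)
r(h) = h (r(h) = (h² + (-h)*h) + h*1 = (h² - h²) + h = 0 + h = h)
D = 0 (D = 0*(-10) = 0)
r(t)*D = -⅓*0 = 0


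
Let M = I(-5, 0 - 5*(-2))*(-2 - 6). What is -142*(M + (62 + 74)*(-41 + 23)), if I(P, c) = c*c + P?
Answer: 455536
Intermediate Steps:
I(P, c) = P + c² (I(P, c) = c² + P = P + c²)
M = -760 (M = (-5 + (0 - 5*(-2))²)*(-2 - 6) = (-5 + (0 + 10)²)*(-8) = (-5 + 10²)*(-8) = (-5 + 100)*(-8) = 95*(-8) = -760)
-142*(M + (62 + 74)*(-41 + 23)) = -142*(-760 + (62 + 74)*(-41 + 23)) = -142*(-760 + 136*(-18)) = -142*(-760 - 2448) = -142*(-3208) = 455536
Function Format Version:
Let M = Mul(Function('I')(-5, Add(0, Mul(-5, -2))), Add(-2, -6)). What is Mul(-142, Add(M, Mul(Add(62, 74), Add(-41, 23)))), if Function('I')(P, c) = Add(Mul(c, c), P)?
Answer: 455536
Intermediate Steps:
Function('I')(P, c) = Add(P, Pow(c, 2)) (Function('I')(P, c) = Add(Pow(c, 2), P) = Add(P, Pow(c, 2)))
M = -760 (M = Mul(Add(-5, Pow(Add(0, Mul(-5, -2)), 2)), Add(-2, -6)) = Mul(Add(-5, Pow(Add(0, 10), 2)), -8) = Mul(Add(-5, Pow(10, 2)), -8) = Mul(Add(-5, 100), -8) = Mul(95, -8) = -760)
Mul(-142, Add(M, Mul(Add(62, 74), Add(-41, 23)))) = Mul(-142, Add(-760, Mul(Add(62, 74), Add(-41, 23)))) = Mul(-142, Add(-760, Mul(136, -18))) = Mul(-142, Add(-760, -2448)) = Mul(-142, -3208) = 455536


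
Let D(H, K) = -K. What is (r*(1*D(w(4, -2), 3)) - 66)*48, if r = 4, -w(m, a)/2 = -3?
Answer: -3744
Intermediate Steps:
w(m, a) = 6 (w(m, a) = -2*(-3) = 6)
(r*(1*D(w(4, -2), 3)) - 66)*48 = (4*(1*(-1*3)) - 66)*48 = (4*(1*(-3)) - 66)*48 = (4*(-3) - 66)*48 = (-12 - 66)*48 = -78*48 = -3744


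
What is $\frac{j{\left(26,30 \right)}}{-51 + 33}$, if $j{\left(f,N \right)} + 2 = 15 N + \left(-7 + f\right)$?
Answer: $- \frac{467}{18} \approx -25.944$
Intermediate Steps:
$j{\left(f,N \right)} = -9 + f + 15 N$ ($j{\left(f,N \right)} = -2 + \left(15 N + \left(-7 + f\right)\right) = -2 + \left(-7 + f + 15 N\right) = -9 + f + 15 N$)
$\frac{j{\left(26,30 \right)}}{-51 + 33} = \frac{-9 + 26 + 15 \cdot 30}{-51 + 33} = \frac{-9 + 26 + 450}{-18} = 467 \left(- \frac{1}{18}\right) = - \frac{467}{18}$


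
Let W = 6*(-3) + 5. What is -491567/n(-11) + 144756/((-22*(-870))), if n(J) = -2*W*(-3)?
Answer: 784990279/124410 ≈ 6309.7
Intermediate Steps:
W = -13 (W = -18 + 5 = -13)
n(J) = -78 (n(J) = -2*(-13)*(-3) = 26*(-3) = -78)
-491567/n(-11) + 144756/((-22*(-870))) = -491567/(-78) + 144756/((-22*(-870))) = -491567*(-1/78) + 144756/19140 = 491567/78 + 144756*(1/19140) = 491567/78 + 12063/1595 = 784990279/124410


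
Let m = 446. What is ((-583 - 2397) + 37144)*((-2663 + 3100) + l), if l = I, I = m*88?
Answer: 1355798340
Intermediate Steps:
I = 39248 (I = 446*88 = 39248)
l = 39248
((-583 - 2397) + 37144)*((-2663 + 3100) + l) = ((-583 - 2397) + 37144)*((-2663 + 3100) + 39248) = (-2980 + 37144)*(437 + 39248) = 34164*39685 = 1355798340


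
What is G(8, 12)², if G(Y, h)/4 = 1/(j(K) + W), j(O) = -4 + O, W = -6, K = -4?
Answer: 4/49 ≈ 0.081633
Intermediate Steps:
G(Y, h) = -2/7 (G(Y, h) = 4/((-4 - 4) - 6) = 4/(-8 - 6) = 4/(-14) = 4*(-1/14) = -2/7)
G(8, 12)² = (-2/7)² = 4/49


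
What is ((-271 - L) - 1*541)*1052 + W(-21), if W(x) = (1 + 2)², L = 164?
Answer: -1026743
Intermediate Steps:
W(x) = 9 (W(x) = 3² = 9)
((-271 - L) - 1*541)*1052 + W(-21) = ((-271 - 1*164) - 1*541)*1052 + 9 = ((-271 - 164) - 541)*1052 + 9 = (-435 - 541)*1052 + 9 = -976*1052 + 9 = -1026752 + 9 = -1026743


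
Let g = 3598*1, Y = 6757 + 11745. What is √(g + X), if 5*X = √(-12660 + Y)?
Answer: √(89950 + 5*√5842)/5 ≈ 60.111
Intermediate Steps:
Y = 18502
X = √5842/5 (X = √(-12660 + 18502)/5 = √5842/5 ≈ 15.287)
g = 3598
√(g + X) = √(3598 + √5842/5)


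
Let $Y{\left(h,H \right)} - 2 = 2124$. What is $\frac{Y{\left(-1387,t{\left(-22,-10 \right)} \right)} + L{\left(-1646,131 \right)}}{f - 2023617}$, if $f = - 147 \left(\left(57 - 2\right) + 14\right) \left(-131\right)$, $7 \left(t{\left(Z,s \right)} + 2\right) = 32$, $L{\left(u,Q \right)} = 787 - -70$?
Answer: $- \frac{2983}{694884} \approx -0.0042928$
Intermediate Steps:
$L{\left(u,Q \right)} = 857$ ($L{\left(u,Q \right)} = 787 + 70 = 857$)
$t{\left(Z,s \right)} = \frac{18}{7}$ ($t{\left(Z,s \right)} = -2 + \frac{1}{7} \cdot 32 = -2 + \frac{32}{7} = \frac{18}{7}$)
$Y{\left(h,H \right)} = 2126$ ($Y{\left(h,H \right)} = 2 + 2124 = 2126$)
$f = 1328733$ ($f = - 147 \left(55 + 14\right) \left(-131\right) = \left(-147\right) 69 \left(-131\right) = \left(-10143\right) \left(-131\right) = 1328733$)
$\frac{Y{\left(-1387,t{\left(-22,-10 \right)} \right)} + L{\left(-1646,131 \right)}}{f - 2023617} = \frac{2126 + 857}{1328733 - 2023617} = \frac{2983}{-694884} = 2983 \left(- \frac{1}{694884}\right) = - \frac{2983}{694884}$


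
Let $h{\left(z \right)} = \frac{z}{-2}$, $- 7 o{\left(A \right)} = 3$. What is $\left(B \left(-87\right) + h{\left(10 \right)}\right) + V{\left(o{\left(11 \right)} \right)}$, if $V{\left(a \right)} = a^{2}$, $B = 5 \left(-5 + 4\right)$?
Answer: $\frac{21079}{49} \approx 430.18$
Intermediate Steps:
$o{\left(A \right)} = - \frac{3}{7}$ ($o{\left(A \right)} = \left(- \frac{1}{7}\right) 3 = - \frac{3}{7}$)
$h{\left(z \right)} = - \frac{z}{2}$ ($h{\left(z \right)} = z \left(- \frac{1}{2}\right) = - \frac{z}{2}$)
$B = -5$ ($B = 5 \left(-1\right) = -5$)
$\left(B \left(-87\right) + h{\left(10 \right)}\right) + V{\left(o{\left(11 \right)} \right)} = \left(\left(-5\right) \left(-87\right) - 5\right) + \left(- \frac{3}{7}\right)^{2} = \left(435 - 5\right) + \frac{9}{49} = 430 + \frac{9}{49} = \frac{21079}{49}$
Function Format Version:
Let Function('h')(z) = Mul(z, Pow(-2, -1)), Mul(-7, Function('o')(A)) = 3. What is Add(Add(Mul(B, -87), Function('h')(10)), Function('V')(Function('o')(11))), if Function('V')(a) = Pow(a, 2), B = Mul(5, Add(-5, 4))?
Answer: Rational(21079, 49) ≈ 430.18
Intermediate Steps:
Function('o')(A) = Rational(-3, 7) (Function('o')(A) = Mul(Rational(-1, 7), 3) = Rational(-3, 7))
Function('h')(z) = Mul(Rational(-1, 2), z) (Function('h')(z) = Mul(z, Rational(-1, 2)) = Mul(Rational(-1, 2), z))
B = -5 (B = Mul(5, -1) = -5)
Add(Add(Mul(B, -87), Function('h')(10)), Function('V')(Function('o')(11))) = Add(Add(Mul(-5, -87), Mul(Rational(-1, 2), 10)), Pow(Rational(-3, 7), 2)) = Add(Add(435, -5), Rational(9, 49)) = Add(430, Rational(9, 49)) = Rational(21079, 49)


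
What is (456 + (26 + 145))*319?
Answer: 200013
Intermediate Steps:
(456 + (26 + 145))*319 = (456 + 171)*319 = 627*319 = 200013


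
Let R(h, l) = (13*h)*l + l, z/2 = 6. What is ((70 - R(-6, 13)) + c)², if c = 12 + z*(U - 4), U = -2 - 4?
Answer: 927369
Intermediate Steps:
U = -6
z = 12 (z = 2*6 = 12)
R(h, l) = l + 13*h*l (R(h, l) = 13*h*l + l = l + 13*h*l)
c = -108 (c = 12 + 12*(-6 - 4) = 12 + 12*(-10) = 12 - 120 = -108)
((70 - R(-6, 13)) + c)² = ((70 - 13*(1 + 13*(-6))) - 108)² = ((70 - 13*(1 - 78)) - 108)² = ((70 - 13*(-77)) - 108)² = ((70 - 1*(-1001)) - 108)² = ((70 + 1001) - 108)² = (1071 - 108)² = 963² = 927369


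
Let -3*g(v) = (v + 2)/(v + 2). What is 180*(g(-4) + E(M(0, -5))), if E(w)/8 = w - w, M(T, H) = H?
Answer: -60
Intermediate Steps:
E(w) = 0 (E(w) = 8*(w - w) = 8*0 = 0)
g(v) = -⅓ (g(v) = -(v + 2)/(3*(v + 2)) = -(2 + v)/(3*(2 + v)) = -⅓*1 = -⅓)
180*(g(-4) + E(M(0, -5))) = 180*(-⅓ + 0) = 180*(-⅓) = -60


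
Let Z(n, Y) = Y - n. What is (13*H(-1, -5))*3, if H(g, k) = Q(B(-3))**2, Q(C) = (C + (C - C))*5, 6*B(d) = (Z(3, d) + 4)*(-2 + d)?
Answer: 8125/3 ≈ 2708.3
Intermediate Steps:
B(d) = (1 + d)*(-2 + d)/6 (B(d) = (((d - 1*3) + 4)*(-2 + d))/6 = (((d - 3) + 4)*(-2 + d))/6 = (((-3 + d) + 4)*(-2 + d))/6 = ((1 + d)*(-2 + d))/6 = (1 + d)*(-2 + d)/6)
Q(C) = 5*C (Q(C) = (C + 0)*5 = C*5 = 5*C)
H(g, k) = 625/9 (H(g, k) = (5*(-1/3 - 1/6*(-3) + (1/6)*(-3)**2))**2 = (5*(-1/3 + 1/2 + (1/6)*9))**2 = (5*(-1/3 + 1/2 + 3/2))**2 = (5*(5/3))**2 = (25/3)**2 = 625/9)
(13*H(-1, -5))*3 = (13*(625/9))*3 = (8125/9)*3 = 8125/3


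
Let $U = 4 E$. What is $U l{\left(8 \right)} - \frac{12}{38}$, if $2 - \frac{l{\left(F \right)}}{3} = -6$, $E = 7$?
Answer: $\frac{12762}{19} \approx 671.68$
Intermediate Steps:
$U = 28$ ($U = 4 \cdot 7 = 28$)
$l{\left(F \right)} = 24$ ($l{\left(F \right)} = 6 - -18 = 6 + 18 = 24$)
$U l{\left(8 \right)} - \frac{12}{38} = 28 \cdot 24 - \frac{12}{38} = 672 - \frac{6}{19} = \frac{12762}{19}$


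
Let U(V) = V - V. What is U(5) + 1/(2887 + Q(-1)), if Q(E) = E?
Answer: 1/2886 ≈ 0.00034650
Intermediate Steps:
U(V) = 0
U(5) + 1/(2887 + Q(-1)) = 0 + 1/(2887 - 1) = 0 + 1/2886 = 1/2886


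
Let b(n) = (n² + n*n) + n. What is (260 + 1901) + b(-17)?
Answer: 2722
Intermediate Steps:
b(n) = n + 2*n² (b(n) = (n² + n²) + n = 2*n² + n = n + 2*n²)
(260 + 1901) + b(-17) = (260 + 1901) - 17*(1 + 2*(-17)) = 2161 - 17*(1 - 34) = 2161 - 17*(-33) = 2161 + 561 = 2722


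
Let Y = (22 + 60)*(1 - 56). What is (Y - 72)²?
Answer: 20994724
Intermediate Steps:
Y = -4510 (Y = 82*(-55) = -4510)
(Y - 72)² = (-4510 - 72)² = (-4582)² = 20994724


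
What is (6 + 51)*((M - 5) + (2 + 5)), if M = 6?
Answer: 456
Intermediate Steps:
(6 + 51)*((M - 5) + (2 + 5)) = (6 + 51)*((6 - 5) + (2 + 5)) = 57*(1 + 7) = 57*8 = 456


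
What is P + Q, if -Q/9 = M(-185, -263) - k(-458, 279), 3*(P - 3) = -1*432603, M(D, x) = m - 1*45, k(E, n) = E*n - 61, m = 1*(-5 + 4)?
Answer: -1294371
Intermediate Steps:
m = -1 (m = 1*(-1) = -1)
k(E, n) = -61 + E*n
M(D, x) = -46 (M(D, x) = -1 - 1*45 = -1 - 45 = -46)
P = -144198 (P = 3 + (-1*432603)/3 = 3 + (1/3)*(-432603) = 3 - 144201 = -144198)
Q = -1150173 (Q = -9*(-46 - (-61 - 458*279)) = -9*(-46 - (-61 - 127782)) = -9*(-46 - 1*(-127843)) = -9*(-46 + 127843) = -9*127797 = -1150173)
P + Q = -144198 - 1150173 = -1294371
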